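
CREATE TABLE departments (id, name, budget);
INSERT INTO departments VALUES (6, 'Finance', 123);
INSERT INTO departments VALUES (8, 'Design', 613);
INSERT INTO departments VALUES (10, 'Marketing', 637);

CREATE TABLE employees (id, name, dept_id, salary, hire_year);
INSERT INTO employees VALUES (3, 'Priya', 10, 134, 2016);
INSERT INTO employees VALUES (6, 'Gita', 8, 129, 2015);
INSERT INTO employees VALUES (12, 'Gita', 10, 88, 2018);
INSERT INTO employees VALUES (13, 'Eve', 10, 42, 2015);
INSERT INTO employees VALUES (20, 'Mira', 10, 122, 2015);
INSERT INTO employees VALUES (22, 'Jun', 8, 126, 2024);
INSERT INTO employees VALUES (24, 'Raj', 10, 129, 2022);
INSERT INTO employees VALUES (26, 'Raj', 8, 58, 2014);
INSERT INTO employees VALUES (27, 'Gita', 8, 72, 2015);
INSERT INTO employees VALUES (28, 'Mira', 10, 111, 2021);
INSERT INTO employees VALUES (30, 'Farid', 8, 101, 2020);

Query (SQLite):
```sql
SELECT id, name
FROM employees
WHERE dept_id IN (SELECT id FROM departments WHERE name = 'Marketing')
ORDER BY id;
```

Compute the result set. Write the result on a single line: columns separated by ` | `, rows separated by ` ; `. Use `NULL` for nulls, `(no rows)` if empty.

3 | Priya ; 12 | Gita ; 13 | Eve ; 20 | Mira ; 24 | Raj ; 28 | Mira

Inner query: departments.id where name = 'Marketing'.
Outer: keep employees rows whose dept_id is in that set.
Inner query → {10}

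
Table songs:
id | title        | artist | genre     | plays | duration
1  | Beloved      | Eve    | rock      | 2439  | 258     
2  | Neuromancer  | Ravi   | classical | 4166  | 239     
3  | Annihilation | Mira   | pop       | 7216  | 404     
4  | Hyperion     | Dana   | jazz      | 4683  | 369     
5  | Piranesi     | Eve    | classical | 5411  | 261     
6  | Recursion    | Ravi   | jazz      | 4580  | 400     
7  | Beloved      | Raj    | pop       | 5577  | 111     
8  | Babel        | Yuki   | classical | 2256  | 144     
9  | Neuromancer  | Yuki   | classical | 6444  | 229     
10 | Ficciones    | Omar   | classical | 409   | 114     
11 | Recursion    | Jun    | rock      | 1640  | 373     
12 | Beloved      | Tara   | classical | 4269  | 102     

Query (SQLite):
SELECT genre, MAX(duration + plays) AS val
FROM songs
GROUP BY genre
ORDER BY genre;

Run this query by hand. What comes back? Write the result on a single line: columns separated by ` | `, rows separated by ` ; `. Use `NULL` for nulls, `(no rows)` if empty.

For each row compute duration + plays.
Group by genre; take MAX of the expression per group.
  classical: ids {2, 5, 8, 9, 10, 12} → MAX(duration + plays)=6673
  jazz: ids {4, 6} → MAX(duration + plays)=5052
  pop: ids {3, 7} → MAX(duration + plays)=7620
  rock: ids {1, 11} → MAX(duration + plays)=2697

classical | 6673 ; jazz | 5052 ; pop | 7620 ; rock | 2697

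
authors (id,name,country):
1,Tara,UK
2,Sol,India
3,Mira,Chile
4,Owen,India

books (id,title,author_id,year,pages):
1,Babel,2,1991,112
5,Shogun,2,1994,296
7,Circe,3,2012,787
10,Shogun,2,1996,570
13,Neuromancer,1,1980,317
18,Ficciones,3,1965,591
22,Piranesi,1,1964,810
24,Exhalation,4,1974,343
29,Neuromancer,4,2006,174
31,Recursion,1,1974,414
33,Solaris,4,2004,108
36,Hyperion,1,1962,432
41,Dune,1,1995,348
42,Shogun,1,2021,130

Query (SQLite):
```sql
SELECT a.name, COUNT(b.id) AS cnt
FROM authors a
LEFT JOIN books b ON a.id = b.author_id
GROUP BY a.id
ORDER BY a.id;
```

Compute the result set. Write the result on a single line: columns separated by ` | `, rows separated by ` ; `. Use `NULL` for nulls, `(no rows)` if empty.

Tara | 6 ; Sol | 3 ; Mira | 2 ; Owen | 3

LEFT JOIN keeps every authors row; unmatched ones get NULL for books columns.
Group by authors.id and compute COUNT(b.id). COUNT(col) of an all-NULL group is 0.
  1: ids {13, 22, 31, 36, 41, 42} → COUNT(b.id)=6
  2: ids {1, 5, 10} → COUNT(b.id)=3
  3: ids {7, 18} → COUNT(b.id)=2
  4: ids {24, 29, 33} → COUNT(b.id)=3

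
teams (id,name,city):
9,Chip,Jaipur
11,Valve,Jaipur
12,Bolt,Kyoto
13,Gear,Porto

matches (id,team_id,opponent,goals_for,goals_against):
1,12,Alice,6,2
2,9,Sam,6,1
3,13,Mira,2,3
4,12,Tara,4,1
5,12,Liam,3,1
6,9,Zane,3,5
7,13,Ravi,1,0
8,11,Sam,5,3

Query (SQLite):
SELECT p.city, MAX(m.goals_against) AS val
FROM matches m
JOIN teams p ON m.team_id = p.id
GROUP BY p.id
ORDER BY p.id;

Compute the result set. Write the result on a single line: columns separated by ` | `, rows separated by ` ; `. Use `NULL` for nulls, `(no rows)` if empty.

Jaipur | 5 ; Jaipur | 3 ; Kyoto | 2 ; Porto | 3

Join each matches row to its teams via team_id.
Group joined rows by teams.id; compute MAX(m.goals_against) per group.
  9: ids {2, 6} → MAX(m.goals_against)=5
  11: ids {8} → MAX(m.goals_against)=3
  12: ids {1, 4, 5} → MAX(m.goals_against)=2
  13: ids {3, 7} → MAX(m.goals_against)=3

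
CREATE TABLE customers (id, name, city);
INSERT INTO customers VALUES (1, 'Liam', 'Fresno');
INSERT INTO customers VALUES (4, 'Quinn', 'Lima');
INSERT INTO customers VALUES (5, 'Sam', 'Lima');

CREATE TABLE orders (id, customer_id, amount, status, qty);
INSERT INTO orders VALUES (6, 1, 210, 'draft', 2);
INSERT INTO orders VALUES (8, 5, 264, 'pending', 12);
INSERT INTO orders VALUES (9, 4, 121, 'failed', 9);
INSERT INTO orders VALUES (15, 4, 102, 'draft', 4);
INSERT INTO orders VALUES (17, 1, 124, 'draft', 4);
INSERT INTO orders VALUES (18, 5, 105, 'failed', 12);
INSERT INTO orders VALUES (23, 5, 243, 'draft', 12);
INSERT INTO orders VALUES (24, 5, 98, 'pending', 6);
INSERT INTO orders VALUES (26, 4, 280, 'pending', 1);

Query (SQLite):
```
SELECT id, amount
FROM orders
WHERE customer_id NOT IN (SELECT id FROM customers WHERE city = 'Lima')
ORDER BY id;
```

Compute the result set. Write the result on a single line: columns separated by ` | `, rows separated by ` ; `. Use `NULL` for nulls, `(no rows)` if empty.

Inner query: customers.id where city = 'Lima'.
Outer: keep orders rows whose customer_id is not in that set.
Inner query → {4, 5}

6 | 210 ; 17 | 124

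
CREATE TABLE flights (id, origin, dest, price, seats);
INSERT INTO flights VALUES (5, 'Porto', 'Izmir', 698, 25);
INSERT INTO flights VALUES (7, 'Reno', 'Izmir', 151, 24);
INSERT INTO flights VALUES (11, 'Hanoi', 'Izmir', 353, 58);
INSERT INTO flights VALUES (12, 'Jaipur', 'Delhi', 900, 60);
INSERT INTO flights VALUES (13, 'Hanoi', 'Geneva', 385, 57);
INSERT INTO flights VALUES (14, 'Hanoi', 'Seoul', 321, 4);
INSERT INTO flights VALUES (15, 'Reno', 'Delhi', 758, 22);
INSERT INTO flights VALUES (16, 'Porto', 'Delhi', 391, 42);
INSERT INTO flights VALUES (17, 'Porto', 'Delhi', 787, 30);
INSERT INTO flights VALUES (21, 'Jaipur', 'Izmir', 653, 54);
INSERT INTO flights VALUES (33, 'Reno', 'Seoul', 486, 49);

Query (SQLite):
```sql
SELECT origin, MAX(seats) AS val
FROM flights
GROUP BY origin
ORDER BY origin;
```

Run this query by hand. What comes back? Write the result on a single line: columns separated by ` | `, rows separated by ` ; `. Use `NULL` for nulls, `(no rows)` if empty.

Hanoi | 58 ; Jaipur | 60 ; Porto | 42 ; Reno | 49

Partition flights by origin; compute MAX(seats) within each group.
  Hanoi: ids {11, 13, 14} → MAX(seats)=58
  Jaipur: ids {12, 21} → MAX(seats)=60
  Porto: ids {5, 16, 17} → MAX(seats)=42
  Reno: ids {7, 15, 33} → MAX(seats)=49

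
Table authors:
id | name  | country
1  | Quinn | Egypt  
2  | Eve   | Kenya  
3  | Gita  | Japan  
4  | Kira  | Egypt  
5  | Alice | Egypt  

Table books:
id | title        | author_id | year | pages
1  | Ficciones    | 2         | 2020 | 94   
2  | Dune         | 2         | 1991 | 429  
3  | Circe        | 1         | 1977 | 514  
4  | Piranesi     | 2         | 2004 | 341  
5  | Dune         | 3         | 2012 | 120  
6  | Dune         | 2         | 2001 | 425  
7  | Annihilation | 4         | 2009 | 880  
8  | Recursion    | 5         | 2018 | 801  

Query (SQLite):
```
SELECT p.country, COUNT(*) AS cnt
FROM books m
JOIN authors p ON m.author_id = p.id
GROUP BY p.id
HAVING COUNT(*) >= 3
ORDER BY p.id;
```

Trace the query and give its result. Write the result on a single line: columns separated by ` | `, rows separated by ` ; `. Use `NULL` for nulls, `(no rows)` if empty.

Kenya | 4

Join each books row to its authors via author_id.
Group joined rows by authors.id; compute COUNT(*) per group.
HAVING: keep groups with count ≥ 3.
  1: ids {3} → COUNT(*)=1
  2: ids {1, 2, 4, 6} → COUNT(*)=4
  3: ids {5} → COUNT(*)=1
  4: ids {7} → COUNT(*)=1
  5: ids {8} → COUNT(*)=1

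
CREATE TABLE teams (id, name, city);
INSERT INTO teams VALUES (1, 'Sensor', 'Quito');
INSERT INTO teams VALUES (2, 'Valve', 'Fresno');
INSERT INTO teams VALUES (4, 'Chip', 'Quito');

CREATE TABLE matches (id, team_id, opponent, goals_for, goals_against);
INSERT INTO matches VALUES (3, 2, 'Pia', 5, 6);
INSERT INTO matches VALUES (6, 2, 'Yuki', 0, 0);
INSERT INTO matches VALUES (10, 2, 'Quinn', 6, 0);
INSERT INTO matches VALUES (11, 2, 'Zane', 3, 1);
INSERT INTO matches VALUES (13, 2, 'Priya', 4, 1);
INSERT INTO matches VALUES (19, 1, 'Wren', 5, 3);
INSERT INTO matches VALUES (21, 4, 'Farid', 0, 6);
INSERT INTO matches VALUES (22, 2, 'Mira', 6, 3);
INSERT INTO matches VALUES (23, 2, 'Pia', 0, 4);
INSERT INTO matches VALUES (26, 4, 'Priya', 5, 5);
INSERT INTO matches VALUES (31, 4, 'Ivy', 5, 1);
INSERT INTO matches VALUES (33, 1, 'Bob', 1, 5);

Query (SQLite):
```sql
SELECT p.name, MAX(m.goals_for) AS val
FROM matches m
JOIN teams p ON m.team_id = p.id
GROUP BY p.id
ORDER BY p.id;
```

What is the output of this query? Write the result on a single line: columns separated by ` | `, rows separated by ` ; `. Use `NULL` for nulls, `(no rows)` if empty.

Join each matches row to its teams via team_id.
Group joined rows by teams.id; compute MAX(m.goals_for) per group.
  1: ids {19, 33} → MAX(m.goals_for)=5
  2: ids {3, 6, 10, 11, 13, 22, 23} → MAX(m.goals_for)=6
  4: ids {21, 26, 31} → MAX(m.goals_for)=5

Sensor | 5 ; Valve | 6 ; Chip | 5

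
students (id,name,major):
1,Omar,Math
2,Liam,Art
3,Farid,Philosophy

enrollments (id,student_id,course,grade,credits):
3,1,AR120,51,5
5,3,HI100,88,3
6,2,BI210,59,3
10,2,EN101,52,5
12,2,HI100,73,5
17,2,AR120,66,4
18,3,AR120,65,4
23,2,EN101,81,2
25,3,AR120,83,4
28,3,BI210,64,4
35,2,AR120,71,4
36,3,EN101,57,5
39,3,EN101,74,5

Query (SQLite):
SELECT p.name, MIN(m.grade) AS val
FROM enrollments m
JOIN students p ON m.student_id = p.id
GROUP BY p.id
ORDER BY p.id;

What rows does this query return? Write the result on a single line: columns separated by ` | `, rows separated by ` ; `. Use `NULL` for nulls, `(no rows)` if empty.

Omar | 51 ; Liam | 52 ; Farid | 57

Join each enrollments row to its students via student_id.
Group joined rows by students.id; compute MIN(m.grade) per group.
  1: ids {3} → MIN(m.grade)=51
  2: ids {6, 10, 12, 17, 23, 35} → MIN(m.grade)=52
  3: ids {5, 18, 25, 28, 36, 39} → MIN(m.grade)=57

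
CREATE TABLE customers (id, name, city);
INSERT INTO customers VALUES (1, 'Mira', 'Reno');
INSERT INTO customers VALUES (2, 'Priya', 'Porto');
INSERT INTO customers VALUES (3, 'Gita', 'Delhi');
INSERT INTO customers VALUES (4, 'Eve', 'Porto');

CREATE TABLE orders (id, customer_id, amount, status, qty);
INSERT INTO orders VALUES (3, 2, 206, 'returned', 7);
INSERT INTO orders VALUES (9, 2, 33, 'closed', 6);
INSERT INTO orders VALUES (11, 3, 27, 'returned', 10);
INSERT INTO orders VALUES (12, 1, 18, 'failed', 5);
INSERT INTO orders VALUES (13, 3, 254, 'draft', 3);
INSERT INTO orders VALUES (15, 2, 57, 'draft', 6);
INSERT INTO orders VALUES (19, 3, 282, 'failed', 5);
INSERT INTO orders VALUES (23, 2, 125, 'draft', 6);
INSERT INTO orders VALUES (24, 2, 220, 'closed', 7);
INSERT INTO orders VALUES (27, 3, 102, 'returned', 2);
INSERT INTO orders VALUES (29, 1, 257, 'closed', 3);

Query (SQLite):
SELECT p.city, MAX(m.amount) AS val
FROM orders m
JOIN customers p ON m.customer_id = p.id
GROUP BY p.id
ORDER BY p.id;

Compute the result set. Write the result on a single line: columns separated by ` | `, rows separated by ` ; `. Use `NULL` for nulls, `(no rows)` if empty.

Join each orders row to its customers via customer_id.
Group joined rows by customers.id; compute MAX(m.amount) per group.
  1: ids {12, 29} → MAX(m.amount)=257
  2: ids {3, 9, 15, 23, 24} → MAX(m.amount)=220
  3: ids {11, 13, 19, 27} → MAX(m.amount)=282

Reno | 257 ; Porto | 220 ; Delhi | 282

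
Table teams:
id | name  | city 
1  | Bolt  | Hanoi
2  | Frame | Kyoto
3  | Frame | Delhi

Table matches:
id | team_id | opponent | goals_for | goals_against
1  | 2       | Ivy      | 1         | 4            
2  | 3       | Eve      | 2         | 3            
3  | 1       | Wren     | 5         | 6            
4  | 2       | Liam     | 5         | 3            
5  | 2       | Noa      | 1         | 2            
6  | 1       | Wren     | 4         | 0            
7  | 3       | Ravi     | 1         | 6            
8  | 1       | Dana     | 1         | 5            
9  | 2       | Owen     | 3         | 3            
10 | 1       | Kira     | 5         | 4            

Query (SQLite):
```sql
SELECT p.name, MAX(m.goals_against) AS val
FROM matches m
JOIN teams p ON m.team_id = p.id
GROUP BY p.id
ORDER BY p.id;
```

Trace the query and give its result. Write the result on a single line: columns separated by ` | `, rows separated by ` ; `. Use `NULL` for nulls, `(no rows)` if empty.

Bolt | 6 ; Frame | 4 ; Frame | 6

Join each matches row to its teams via team_id.
Group joined rows by teams.id; compute MAX(m.goals_against) per group.
  1: ids {3, 6, 8, 10} → MAX(m.goals_against)=6
  2: ids {1, 4, 5, 9} → MAX(m.goals_against)=4
  3: ids {2, 7} → MAX(m.goals_against)=6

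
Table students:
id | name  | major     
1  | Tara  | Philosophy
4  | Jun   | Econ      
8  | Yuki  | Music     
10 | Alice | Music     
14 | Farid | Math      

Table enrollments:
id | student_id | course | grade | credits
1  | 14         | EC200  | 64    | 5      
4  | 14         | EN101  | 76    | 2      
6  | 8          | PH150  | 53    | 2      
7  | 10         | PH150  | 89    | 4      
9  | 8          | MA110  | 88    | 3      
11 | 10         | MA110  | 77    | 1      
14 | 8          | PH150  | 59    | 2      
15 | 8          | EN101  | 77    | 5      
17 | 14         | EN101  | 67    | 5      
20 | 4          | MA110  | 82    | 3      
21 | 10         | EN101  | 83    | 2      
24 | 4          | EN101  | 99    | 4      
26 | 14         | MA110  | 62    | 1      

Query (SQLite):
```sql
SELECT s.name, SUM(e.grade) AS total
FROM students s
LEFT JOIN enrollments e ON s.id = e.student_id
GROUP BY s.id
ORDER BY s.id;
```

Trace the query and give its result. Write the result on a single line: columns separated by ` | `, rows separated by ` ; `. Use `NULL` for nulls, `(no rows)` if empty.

Tara | NULL ; Jun | 181 ; Yuki | 277 ; Alice | 249 ; Farid | 269

LEFT JOIN keeps every students row; unmatched ones get NULL for enrollments columns.
Group by students.id and compute SUM(e.grade). SUM over an all-NULL group is NULL.
  1: ids {—} → SUM(e.grade)=NULL
  4: ids {20, 24} → SUM(e.grade)=181
  8: ids {6, 9, 14, 15} → SUM(e.grade)=277
  10: ids {7, 11, 21} → SUM(e.grade)=249
  14: ids {1, 4, 17, 26} → SUM(e.grade)=269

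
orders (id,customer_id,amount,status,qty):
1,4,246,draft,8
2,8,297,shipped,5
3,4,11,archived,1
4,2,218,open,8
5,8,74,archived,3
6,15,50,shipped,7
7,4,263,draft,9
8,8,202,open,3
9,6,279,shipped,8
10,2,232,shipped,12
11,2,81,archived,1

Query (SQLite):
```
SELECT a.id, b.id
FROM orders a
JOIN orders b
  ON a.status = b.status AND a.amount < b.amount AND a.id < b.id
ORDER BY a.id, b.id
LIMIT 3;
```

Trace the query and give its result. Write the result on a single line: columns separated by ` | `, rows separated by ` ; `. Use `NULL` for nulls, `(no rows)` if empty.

Pairs (a,b) with same status, a.amount < b.amount, a.id < b.id.
status groups: archived:{3,5,11} draft:{1,7} open:{4,8} shipped:{2,6,9,10}
Ordered by (a.id, b.id); first 3.

1 | 7 ; 3 | 5 ; 3 | 11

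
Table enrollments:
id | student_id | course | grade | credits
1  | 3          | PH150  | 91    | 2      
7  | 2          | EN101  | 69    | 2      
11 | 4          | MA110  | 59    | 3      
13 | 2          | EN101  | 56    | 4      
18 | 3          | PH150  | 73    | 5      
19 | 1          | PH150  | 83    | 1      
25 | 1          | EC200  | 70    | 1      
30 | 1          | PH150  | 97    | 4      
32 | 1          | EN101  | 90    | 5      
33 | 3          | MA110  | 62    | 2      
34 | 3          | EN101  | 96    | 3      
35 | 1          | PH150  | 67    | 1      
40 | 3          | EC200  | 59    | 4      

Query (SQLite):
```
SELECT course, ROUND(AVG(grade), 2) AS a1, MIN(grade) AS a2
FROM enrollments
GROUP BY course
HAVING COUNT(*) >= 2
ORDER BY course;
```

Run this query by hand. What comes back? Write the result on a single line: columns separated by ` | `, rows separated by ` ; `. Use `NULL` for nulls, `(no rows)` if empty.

EC200 | 64.5 | 59 ; EN101 | 77.75 | 56 ; MA110 | 60.5 | 59 ; PH150 | 82.2 | 67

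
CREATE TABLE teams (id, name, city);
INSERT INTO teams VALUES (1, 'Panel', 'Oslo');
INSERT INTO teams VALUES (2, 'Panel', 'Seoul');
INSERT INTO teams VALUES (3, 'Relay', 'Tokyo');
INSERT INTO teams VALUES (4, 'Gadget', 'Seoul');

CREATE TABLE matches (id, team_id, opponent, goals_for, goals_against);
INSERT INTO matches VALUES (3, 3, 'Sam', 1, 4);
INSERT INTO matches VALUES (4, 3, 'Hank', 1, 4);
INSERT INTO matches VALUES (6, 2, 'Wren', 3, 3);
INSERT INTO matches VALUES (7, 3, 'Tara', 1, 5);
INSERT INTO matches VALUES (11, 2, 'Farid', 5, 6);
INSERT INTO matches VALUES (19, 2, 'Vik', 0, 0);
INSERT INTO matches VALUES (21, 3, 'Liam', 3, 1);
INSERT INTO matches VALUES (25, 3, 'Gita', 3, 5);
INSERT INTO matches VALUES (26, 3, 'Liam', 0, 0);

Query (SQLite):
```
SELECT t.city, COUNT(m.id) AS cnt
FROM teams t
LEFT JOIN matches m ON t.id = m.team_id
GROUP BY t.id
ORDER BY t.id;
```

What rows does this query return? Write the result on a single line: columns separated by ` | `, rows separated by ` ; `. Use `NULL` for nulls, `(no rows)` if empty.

LEFT JOIN keeps every teams row; unmatched ones get NULL for matches columns.
Group by teams.id and compute COUNT(m.id). COUNT(col) of an all-NULL group is 0.
  1: ids {—} → COUNT(m.id)=0
  2: ids {6, 11, 19} → COUNT(m.id)=3
  3: ids {3, 4, 7, 21, 25, 26} → COUNT(m.id)=6
  4: ids {—} → COUNT(m.id)=0

Oslo | 0 ; Seoul | 3 ; Tokyo | 6 ; Seoul | 0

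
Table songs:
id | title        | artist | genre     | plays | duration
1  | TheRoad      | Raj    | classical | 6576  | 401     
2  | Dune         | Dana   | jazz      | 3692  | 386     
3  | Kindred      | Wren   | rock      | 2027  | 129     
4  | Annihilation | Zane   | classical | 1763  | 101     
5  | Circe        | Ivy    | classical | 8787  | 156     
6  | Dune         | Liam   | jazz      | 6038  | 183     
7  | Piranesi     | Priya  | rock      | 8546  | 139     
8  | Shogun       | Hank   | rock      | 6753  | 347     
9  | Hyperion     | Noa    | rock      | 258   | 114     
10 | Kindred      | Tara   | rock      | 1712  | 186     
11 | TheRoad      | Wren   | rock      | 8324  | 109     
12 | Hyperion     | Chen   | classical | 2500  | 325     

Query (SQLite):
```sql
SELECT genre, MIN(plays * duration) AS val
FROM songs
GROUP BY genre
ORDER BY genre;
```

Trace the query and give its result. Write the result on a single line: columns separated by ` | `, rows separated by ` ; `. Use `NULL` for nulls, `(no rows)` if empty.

For each row compute plays * duration.
Group by genre; take MIN of the expression per group.
  classical: ids {1, 4, 5, 12} → MIN(plays * duration)=178063
  jazz: ids {2, 6} → MIN(plays * duration)=1104954
  rock: ids {3, 7, 8, 9, 10, 11} → MIN(plays * duration)=29412

classical | 178063 ; jazz | 1104954 ; rock | 29412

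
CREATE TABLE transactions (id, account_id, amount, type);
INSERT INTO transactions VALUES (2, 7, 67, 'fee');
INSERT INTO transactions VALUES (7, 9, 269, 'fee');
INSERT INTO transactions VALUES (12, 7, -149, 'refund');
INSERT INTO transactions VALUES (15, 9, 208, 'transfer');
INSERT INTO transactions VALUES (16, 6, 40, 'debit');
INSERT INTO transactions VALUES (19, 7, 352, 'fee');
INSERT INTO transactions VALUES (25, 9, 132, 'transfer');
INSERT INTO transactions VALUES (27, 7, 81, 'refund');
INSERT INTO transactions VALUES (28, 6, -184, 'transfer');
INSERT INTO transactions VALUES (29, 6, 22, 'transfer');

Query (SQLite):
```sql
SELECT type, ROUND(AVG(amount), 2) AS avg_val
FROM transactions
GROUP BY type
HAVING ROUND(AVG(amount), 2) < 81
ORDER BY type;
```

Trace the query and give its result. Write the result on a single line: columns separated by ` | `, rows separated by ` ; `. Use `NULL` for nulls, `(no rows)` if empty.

debit | 40 ; refund | -34 ; transfer | 44.5

Partition transactions by type; compute ROUND(AVG(amount), 2) within each group.
HAVING: keep groups where ROUND(AVG(amount), 2) < 81.
  debit: ids {16} → ROUND(AVG(amount), 2)=40
  fee: ids {2, 7, 19} → ROUND(AVG(amount), 2)=229.33
  refund: ids {12, 27} → ROUND(AVG(amount), 2)=-34
  transfer: ids {15, 25, 28, 29} → ROUND(AVG(amount), 2)=44.5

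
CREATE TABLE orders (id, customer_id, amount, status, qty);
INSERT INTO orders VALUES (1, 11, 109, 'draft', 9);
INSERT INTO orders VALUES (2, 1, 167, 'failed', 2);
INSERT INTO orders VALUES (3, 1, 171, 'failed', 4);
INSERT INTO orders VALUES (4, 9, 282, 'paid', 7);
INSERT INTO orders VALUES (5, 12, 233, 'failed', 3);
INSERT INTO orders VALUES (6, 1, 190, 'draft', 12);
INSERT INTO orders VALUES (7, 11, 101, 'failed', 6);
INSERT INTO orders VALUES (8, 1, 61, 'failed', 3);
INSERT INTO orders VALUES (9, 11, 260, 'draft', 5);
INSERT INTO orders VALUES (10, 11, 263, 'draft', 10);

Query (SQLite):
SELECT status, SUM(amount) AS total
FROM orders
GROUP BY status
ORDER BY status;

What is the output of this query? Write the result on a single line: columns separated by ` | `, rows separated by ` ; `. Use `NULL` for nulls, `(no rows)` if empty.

Partition orders by status; compute SUM(amount) within each group.
  draft: ids {1, 6, 9, 10} → SUM(amount)=822
  failed: ids {2, 3, 5, 7, 8} → SUM(amount)=733
  paid: ids {4} → SUM(amount)=282

draft | 822 ; failed | 733 ; paid | 282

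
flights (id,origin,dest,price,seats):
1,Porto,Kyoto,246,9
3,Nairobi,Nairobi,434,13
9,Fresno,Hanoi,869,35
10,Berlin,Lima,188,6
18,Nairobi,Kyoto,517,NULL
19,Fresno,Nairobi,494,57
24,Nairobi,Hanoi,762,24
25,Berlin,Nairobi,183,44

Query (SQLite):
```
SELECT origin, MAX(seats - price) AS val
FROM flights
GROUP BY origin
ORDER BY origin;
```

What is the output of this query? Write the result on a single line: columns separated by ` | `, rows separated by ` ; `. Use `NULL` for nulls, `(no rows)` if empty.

For each row compute seats - price.
Group by origin; take MAX of the expression per group.
  Berlin: ids {10, 25} → MAX(seats - price)=-139
  Fresno: ids {9, 19} → MAX(seats - price)=-437
  Nairobi: ids {3, 18, 24} → MAX(seats - price)=-421
  Porto: ids {1} → MAX(seats - price)=-237

Berlin | -139 ; Fresno | -437 ; Nairobi | -421 ; Porto | -237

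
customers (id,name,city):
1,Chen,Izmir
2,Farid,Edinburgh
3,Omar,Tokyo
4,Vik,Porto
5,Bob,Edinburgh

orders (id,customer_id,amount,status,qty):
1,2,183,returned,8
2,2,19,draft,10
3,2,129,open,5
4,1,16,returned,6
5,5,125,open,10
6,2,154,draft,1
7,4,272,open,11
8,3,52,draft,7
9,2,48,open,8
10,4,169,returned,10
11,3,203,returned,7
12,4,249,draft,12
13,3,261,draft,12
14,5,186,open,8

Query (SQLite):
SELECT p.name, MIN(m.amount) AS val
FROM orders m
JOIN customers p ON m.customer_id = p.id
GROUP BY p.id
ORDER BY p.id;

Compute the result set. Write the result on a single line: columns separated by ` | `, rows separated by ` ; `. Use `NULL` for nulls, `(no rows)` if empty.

Join each orders row to its customers via customer_id.
Group joined rows by customers.id; compute MIN(m.amount) per group.
  1: ids {4} → MIN(m.amount)=16
  2: ids {1, 2, 3, 6, 9} → MIN(m.amount)=19
  3: ids {8, 11, 13} → MIN(m.amount)=52
  4: ids {7, 10, 12} → MIN(m.amount)=169
  5: ids {5, 14} → MIN(m.amount)=125

Chen | 16 ; Farid | 19 ; Omar | 52 ; Vik | 169 ; Bob | 125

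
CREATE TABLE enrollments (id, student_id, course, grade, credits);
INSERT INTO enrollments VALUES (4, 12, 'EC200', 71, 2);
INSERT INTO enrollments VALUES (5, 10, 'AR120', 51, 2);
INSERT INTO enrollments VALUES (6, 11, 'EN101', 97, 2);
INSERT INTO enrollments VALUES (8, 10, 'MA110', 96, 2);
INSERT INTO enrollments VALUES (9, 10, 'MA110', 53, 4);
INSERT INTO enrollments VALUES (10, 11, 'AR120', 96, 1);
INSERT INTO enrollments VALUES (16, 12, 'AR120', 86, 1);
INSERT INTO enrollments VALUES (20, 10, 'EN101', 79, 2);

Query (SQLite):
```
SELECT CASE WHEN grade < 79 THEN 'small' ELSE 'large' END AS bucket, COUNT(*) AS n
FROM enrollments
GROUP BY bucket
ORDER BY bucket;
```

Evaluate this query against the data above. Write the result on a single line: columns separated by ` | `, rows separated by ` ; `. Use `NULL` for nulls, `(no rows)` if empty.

Bucket rows by grade < 79 → 'small' else 'large'; count each bucket.

large | 5 ; small | 3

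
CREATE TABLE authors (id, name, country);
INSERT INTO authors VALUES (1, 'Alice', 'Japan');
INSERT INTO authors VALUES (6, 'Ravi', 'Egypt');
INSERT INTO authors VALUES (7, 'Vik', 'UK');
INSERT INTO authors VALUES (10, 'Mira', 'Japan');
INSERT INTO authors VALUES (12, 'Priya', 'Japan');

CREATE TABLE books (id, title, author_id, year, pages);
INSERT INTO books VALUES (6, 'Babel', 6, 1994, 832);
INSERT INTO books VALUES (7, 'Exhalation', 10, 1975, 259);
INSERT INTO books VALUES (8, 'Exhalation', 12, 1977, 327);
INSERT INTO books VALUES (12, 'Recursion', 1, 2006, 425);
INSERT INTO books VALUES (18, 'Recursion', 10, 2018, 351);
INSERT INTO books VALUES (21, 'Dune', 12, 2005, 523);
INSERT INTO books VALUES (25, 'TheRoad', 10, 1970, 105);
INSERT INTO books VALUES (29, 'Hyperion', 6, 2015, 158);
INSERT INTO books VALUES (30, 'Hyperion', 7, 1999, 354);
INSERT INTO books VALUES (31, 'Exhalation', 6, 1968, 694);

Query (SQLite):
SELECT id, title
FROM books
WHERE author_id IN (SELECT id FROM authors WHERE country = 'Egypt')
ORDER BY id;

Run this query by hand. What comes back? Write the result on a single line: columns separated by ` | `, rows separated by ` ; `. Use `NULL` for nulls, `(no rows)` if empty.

Inner query: authors.id where country = 'Egypt'.
Outer: keep books rows whose author_id is in that set.
Inner query → {6}

6 | Babel ; 29 | Hyperion ; 31 | Exhalation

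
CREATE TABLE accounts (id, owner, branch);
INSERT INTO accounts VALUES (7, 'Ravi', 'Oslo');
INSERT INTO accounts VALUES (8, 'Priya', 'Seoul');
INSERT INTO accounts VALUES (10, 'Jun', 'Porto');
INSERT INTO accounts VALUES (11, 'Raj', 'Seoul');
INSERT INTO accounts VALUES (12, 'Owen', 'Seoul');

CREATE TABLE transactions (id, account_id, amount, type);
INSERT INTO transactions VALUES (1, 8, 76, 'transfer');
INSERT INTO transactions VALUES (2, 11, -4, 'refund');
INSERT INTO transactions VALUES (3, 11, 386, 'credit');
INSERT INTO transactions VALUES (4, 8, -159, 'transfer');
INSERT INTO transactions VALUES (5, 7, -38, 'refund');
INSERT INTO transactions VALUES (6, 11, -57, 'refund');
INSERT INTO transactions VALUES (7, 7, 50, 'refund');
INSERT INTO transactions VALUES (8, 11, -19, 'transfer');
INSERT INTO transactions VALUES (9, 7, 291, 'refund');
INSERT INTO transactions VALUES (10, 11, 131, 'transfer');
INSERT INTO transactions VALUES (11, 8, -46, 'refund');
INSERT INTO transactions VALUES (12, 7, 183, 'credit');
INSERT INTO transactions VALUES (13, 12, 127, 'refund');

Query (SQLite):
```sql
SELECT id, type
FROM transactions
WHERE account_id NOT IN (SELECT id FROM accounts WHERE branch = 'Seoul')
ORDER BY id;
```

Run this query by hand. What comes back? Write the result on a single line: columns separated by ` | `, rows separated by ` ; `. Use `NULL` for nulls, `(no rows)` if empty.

5 | refund ; 7 | refund ; 9 | refund ; 12 | credit

Inner query: accounts.id where branch = 'Seoul'.
Outer: keep transactions rows whose account_id is not in that set.
Inner query → {8, 11, 12}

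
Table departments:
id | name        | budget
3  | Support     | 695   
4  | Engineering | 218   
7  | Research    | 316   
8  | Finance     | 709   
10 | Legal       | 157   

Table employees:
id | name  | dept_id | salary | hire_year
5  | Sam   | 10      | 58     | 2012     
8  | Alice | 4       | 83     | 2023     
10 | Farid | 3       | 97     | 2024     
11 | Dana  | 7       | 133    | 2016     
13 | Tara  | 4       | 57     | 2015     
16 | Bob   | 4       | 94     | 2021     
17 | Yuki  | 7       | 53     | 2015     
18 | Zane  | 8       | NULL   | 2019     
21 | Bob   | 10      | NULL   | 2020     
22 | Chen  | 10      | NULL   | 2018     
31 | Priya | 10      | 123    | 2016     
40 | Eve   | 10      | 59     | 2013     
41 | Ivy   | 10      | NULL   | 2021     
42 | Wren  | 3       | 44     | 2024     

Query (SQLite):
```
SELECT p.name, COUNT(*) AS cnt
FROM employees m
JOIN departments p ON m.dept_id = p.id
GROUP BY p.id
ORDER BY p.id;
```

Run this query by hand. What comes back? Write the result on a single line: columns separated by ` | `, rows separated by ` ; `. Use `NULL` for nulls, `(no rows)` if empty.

Support | 2 ; Engineering | 3 ; Research | 2 ; Finance | 1 ; Legal | 6

Join each employees row to its departments via dept_id.
Group joined rows by departments.id; compute COUNT(*) per group.
  3: ids {10, 42} → COUNT(*)=2
  4: ids {8, 13, 16} → COUNT(*)=3
  7: ids {11, 17} → COUNT(*)=2
  8: ids {18} → COUNT(*)=1
  10: ids {5, 21, 22, 31, 40, 41} → COUNT(*)=6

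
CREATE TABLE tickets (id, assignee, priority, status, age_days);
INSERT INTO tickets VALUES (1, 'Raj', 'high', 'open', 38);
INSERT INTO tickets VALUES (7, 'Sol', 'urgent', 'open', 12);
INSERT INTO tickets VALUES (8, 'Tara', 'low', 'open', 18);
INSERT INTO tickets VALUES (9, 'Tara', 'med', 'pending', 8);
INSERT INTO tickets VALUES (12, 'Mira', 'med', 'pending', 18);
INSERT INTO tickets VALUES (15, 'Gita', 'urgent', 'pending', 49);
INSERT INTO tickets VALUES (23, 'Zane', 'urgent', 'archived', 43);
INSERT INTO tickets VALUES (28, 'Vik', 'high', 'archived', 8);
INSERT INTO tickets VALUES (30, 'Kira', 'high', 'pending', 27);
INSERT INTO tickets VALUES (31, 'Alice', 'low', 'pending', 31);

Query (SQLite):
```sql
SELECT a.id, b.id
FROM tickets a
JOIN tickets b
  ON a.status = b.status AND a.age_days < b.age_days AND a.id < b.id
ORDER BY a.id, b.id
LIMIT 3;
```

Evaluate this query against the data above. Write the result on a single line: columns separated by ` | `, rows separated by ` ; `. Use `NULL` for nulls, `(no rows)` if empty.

7 | 8 ; 9 | 12 ; 9 | 15

Pairs (a,b) with same status, a.age_days < b.age_days, a.id < b.id.
status groups: archived:{23,28} open:{1,7,8} pending:{9,12,15,30,31}
Ordered by (a.id, b.id); first 3.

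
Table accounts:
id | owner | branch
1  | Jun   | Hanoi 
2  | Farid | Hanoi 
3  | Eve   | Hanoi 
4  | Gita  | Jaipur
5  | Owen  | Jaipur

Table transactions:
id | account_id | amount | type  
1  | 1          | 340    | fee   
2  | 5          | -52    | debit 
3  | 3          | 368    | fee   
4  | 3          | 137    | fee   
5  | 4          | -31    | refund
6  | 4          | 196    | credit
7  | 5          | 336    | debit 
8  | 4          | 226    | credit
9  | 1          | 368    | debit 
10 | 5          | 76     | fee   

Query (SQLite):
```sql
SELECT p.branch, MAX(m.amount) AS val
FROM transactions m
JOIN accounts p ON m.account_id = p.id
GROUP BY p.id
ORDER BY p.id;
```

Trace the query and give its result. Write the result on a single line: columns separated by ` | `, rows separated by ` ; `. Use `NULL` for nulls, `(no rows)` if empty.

Join each transactions row to its accounts via account_id.
Group joined rows by accounts.id; compute MAX(m.amount) per group.
  1: ids {1, 9} → MAX(m.amount)=368
  3: ids {3, 4} → MAX(m.amount)=368
  4: ids {5, 6, 8} → MAX(m.amount)=226
  5: ids {2, 7, 10} → MAX(m.amount)=336

Hanoi | 368 ; Hanoi | 368 ; Jaipur | 226 ; Jaipur | 336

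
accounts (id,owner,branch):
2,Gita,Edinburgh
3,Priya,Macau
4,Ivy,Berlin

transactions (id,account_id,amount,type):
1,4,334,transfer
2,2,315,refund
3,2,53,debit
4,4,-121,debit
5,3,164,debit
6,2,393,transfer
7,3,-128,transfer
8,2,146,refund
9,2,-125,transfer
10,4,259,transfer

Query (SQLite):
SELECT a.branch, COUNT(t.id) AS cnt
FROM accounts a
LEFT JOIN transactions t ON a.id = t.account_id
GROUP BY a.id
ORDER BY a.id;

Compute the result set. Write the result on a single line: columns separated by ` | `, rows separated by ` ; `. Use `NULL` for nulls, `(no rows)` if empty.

LEFT JOIN keeps every accounts row; unmatched ones get NULL for transactions columns.
Group by accounts.id and compute COUNT(t.id). COUNT(col) of an all-NULL group is 0.
  2: ids {2, 3, 6, 8, 9} → COUNT(t.id)=5
  3: ids {5, 7} → COUNT(t.id)=2
  4: ids {1, 4, 10} → COUNT(t.id)=3

Edinburgh | 5 ; Macau | 2 ; Berlin | 3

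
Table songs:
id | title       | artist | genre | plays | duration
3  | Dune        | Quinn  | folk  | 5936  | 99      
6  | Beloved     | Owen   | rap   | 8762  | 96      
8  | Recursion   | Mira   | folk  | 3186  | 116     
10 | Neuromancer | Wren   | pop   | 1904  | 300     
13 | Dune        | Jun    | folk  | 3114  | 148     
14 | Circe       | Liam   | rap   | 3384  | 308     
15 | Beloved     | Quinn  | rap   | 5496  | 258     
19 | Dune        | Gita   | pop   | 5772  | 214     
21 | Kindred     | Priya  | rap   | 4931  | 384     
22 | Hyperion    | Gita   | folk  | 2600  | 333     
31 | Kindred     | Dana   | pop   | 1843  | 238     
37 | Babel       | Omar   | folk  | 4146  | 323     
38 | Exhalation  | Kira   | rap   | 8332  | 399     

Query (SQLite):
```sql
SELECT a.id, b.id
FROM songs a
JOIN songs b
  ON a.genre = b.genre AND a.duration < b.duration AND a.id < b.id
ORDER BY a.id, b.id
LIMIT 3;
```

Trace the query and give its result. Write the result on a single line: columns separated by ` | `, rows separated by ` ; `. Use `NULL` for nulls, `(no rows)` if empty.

Pairs (a,b) with same genre, a.duration < b.duration, a.id < b.id.
genre groups: folk:{3,8,13,22,37} pop:{10,19,31} rap:{6,14,15,21,38}
Ordered by (a.id, b.id); first 3.

3 | 8 ; 3 | 13 ; 3 | 22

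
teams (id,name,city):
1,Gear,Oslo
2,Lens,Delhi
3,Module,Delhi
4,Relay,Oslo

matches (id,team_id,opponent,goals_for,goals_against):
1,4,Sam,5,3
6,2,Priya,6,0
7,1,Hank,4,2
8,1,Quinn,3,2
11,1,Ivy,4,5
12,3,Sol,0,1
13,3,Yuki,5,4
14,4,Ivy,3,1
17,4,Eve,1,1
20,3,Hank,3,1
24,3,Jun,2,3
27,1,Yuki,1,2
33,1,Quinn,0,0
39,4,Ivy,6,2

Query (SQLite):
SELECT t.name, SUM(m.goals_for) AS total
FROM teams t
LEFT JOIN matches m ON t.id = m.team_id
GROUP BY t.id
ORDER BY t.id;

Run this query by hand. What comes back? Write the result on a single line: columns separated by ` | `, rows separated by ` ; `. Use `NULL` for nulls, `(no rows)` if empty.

Gear | 12 ; Lens | 6 ; Module | 10 ; Relay | 15

LEFT JOIN keeps every teams row; unmatched ones get NULL for matches columns.
Group by teams.id and compute SUM(m.goals_for). SUM over an all-NULL group is NULL.
  1: ids {7, 8, 11, 27, 33} → SUM(m.goals_for)=12
  2: ids {6} → SUM(m.goals_for)=6
  3: ids {12, 13, 20, 24} → SUM(m.goals_for)=10
  4: ids {1, 14, 17, 39} → SUM(m.goals_for)=15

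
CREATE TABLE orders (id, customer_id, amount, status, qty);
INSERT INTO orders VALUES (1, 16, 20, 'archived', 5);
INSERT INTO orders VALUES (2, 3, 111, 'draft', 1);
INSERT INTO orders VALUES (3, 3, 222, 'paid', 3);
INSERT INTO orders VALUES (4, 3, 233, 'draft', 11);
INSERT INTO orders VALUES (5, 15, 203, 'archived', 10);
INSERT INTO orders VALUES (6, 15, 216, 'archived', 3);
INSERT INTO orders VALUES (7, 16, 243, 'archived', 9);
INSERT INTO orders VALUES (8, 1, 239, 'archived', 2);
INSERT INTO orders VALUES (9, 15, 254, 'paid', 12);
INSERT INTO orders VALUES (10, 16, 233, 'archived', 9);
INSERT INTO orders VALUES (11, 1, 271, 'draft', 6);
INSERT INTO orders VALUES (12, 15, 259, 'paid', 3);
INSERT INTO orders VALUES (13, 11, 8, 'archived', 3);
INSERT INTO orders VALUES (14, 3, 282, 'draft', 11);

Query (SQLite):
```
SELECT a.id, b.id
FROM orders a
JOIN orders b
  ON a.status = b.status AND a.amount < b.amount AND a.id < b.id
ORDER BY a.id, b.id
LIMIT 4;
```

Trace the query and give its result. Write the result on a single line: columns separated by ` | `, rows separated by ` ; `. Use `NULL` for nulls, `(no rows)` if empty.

1 | 5 ; 1 | 6 ; 1 | 7 ; 1 | 8

Pairs (a,b) with same status, a.amount < b.amount, a.id < b.id.
status groups: archived:{1,5,6,7,8,10,13} draft:{2,4,11,14} paid:{3,9,12}
Ordered by (a.id, b.id); first 4.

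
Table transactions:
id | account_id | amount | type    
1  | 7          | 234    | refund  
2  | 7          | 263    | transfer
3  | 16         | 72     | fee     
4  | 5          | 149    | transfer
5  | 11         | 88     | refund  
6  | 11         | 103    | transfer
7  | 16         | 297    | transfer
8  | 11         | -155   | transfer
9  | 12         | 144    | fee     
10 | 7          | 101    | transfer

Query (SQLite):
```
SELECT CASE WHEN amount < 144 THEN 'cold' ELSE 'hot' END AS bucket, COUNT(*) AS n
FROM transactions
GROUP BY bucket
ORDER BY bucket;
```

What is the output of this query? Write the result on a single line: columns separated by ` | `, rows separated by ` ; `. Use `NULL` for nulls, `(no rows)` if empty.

Bucket rows by amount < 144 → 'cold' else 'hot'; count each bucket.

cold | 5 ; hot | 5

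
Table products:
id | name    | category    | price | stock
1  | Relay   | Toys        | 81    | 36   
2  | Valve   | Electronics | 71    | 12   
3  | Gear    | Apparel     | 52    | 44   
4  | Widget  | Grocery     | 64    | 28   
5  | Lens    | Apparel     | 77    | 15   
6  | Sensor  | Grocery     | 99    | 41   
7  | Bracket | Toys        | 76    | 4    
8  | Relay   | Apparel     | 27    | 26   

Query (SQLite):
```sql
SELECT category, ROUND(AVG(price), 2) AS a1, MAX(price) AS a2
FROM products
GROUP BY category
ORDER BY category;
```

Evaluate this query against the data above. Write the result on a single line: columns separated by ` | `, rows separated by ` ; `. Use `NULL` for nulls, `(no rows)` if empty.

Group products by category.
Per group compute: ROUND(AVG(price), 2), MAX(price).
  Apparel: ids {3, 5, 8} → ROUND(AVG(price), 2)=52, MAX(price)=77
  Electronics: ids {2} → ROUND(AVG(price), 2)=71, MAX(price)=71
  Grocery: ids {4, 6} → ROUND(AVG(price), 2)=81.5, MAX(price)=99
  Toys: ids {1, 7} → ROUND(AVG(price), 2)=78.5, MAX(price)=81

Apparel | 52 | 77 ; Electronics | 71 | 71 ; Grocery | 81.5 | 99 ; Toys | 78.5 | 81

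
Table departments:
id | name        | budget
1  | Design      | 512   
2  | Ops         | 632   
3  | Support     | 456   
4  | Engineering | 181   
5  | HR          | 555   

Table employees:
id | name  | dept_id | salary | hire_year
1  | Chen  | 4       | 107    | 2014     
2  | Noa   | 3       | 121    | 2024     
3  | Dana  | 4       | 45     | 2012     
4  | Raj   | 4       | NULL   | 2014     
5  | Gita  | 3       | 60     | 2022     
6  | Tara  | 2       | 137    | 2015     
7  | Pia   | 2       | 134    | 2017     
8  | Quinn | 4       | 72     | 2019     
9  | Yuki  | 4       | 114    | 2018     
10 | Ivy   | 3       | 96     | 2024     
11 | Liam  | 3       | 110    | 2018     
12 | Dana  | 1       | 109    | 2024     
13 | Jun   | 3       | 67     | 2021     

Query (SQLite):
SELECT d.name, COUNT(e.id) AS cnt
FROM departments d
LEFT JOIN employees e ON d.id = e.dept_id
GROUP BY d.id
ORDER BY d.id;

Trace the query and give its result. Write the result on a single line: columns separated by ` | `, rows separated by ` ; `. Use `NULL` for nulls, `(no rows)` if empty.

LEFT JOIN keeps every departments row; unmatched ones get NULL for employees columns.
Group by departments.id and compute COUNT(e.id). COUNT(col) of an all-NULL group is 0.
  1: ids {12} → COUNT(e.id)=1
  2: ids {6, 7} → COUNT(e.id)=2
  3: ids {2, 5, 10, 11, 13} → COUNT(e.id)=5
  4: ids {1, 3, 4, 8, 9} → COUNT(e.id)=5
  5: ids {—} → COUNT(e.id)=0

Design | 1 ; Ops | 2 ; Support | 5 ; Engineering | 5 ; HR | 0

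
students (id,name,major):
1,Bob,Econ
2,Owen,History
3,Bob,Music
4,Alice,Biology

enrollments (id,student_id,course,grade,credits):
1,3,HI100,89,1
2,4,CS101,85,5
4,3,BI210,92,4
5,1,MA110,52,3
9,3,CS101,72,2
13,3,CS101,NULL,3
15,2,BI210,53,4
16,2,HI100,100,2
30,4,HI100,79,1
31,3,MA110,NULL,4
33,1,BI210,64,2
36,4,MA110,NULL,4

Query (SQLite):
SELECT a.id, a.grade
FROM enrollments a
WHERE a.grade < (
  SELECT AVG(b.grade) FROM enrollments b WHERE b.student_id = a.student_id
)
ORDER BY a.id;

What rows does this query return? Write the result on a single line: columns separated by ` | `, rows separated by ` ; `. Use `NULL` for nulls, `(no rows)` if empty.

For each enrollments row a, compute AVG(grade) over rows sharing a.student_id.
Keep row a if a.grade < that per-group AVG.
  student_id=1: AVG(grade) = 58.0
  student_id=2: AVG(grade) = 76.5
  student_id=3: AVG(grade) = 84.333333
  student_id=4: AVG(grade) = 82.0

5 | 52 ; 9 | 72 ; 15 | 53 ; 30 | 79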